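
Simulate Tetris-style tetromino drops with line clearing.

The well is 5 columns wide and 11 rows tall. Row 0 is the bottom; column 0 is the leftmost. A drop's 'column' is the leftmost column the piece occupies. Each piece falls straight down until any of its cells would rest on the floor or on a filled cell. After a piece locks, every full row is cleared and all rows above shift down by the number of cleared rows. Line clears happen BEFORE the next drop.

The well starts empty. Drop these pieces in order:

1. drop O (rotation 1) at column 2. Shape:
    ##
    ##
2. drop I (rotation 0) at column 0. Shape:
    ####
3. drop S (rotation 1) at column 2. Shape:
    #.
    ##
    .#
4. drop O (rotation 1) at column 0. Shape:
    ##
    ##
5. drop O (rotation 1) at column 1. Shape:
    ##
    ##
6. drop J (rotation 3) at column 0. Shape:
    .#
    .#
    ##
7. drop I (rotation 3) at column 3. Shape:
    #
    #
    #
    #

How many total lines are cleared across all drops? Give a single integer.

Answer: 0

Derivation:
Drop 1: O rot1 at col 2 lands with bottom-row=0; cleared 0 line(s) (total 0); column heights now [0 0 2 2 0], max=2
Drop 2: I rot0 at col 0 lands with bottom-row=2; cleared 0 line(s) (total 0); column heights now [3 3 3 3 0], max=3
Drop 3: S rot1 at col 2 lands with bottom-row=3; cleared 0 line(s) (total 0); column heights now [3 3 6 5 0], max=6
Drop 4: O rot1 at col 0 lands with bottom-row=3; cleared 0 line(s) (total 0); column heights now [5 5 6 5 0], max=6
Drop 5: O rot1 at col 1 lands with bottom-row=6; cleared 0 line(s) (total 0); column heights now [5 8 8 5 0], max=8
Drop 6: J rot3 at col 0 lands with bottom-row=8; cleared 0 line(s) (total 0); column heights now [9 11 8 5 0], max=11
Drop 7: I rot3 at col 3 lands with bottom-row=5; cleared 0 line(s) (total 0); column heights now [9 11 8 9 0], max=11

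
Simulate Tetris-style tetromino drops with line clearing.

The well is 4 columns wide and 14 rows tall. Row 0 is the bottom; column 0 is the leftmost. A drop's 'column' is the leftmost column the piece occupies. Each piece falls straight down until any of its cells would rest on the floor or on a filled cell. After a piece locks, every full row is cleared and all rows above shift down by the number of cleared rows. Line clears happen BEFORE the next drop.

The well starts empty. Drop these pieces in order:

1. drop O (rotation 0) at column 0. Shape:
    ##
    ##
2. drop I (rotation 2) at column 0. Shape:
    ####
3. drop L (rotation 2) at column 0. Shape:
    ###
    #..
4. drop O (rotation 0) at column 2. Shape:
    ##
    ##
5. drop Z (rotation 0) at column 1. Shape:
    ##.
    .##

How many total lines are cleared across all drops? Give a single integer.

Answer: 1

Derivation:
Drop 1: O rot0 at col 0 lands with bottom-row=0; cleared 0 line(s) (total 0); column heights now [2 2 0 0], max=2
Drop 2: I rot2 at col 0 lands with bottom-row=2; cleared 1 line(s) (total 1); column heights now [2 2 0 0], max=2
Drop 3: L rot2 at col 0 lands with bottom-row=2; cleared 0 line(s) (total 1); column heights now [4 4 4 0], max=4
Drop 4: O rot0 at col 2 lands with bottom-row=4; cleared 0 line(s) (total 1); column heights now [4 4 6 6], max=6
Drop 5: Z rot0 at col 1 lands with bottom-row=6; cleared 0 line(s) (total 1); column heights now [4 8 8 7], max=8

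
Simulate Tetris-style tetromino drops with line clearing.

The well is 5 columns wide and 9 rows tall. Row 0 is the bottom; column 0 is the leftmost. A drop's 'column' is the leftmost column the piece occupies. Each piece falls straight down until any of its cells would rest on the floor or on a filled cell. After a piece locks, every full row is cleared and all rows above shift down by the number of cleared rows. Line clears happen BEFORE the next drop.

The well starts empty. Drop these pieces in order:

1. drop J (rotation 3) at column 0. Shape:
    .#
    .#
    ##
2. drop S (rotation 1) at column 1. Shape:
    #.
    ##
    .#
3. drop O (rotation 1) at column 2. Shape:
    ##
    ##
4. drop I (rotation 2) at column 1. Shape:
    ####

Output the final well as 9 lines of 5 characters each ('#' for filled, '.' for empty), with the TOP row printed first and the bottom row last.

Answer: .....
.....
.####
..##.
.###.
.##..
.##..
.#...
##...

Derivation:
Drop 1: J rot3 at col 0 lands with bottom-row=0; cleared 0 line(s) (total 0); column heights now [1 3 0 0 0], max=3
Drop 2: S rot1 at col 1 lands with bottom-row=2; cleared 0 line(s) (total 0); column heights now [1 5 4 0 0], max=5
Drop 3: O rot1 at col 2 lands with bottom-row=4; cleared 0 line(s) (total 0); column heights now [1 5 6 6 0], max=6
Drop 4: I rot2 at col 1 lands with bottom-row=6; cleared 0 line(s) (total 0); column heights now [1 7 7 7 7], max=7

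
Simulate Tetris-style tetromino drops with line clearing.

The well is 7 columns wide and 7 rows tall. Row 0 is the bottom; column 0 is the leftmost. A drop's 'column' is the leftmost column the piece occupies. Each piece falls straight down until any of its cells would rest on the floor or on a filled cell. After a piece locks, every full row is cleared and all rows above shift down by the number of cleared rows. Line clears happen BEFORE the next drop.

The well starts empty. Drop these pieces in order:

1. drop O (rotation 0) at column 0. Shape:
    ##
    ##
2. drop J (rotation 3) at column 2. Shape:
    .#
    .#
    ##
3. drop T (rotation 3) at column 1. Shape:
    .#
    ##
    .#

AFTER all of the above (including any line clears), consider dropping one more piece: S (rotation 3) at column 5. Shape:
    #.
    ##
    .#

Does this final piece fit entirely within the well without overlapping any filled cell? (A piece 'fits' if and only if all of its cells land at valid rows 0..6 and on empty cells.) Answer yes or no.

Answer: yes

Derivation:
Drop 1: O rot0 at col 0 lands with bottom-row=0; cleared 0 line(s) (total 0); column heights now [2 2 0 0 0 0 0], max=2
Drop 2: J rot3 at col 2 lands with bottom-row=0; cleared 0 line(s) (total 0); column heights now [2 2 1 3 0 0 0], max=3
Drop 3: T rot3 at col 1 lands with bottom-row=1; cleared 0 line(s) (total 0); column heights now [2 3 4 3 0 0 0], max=4
Test piece S rot3 at col 5 (width 2): heights before test = [2 3 4 3 0 0 0]; fits = True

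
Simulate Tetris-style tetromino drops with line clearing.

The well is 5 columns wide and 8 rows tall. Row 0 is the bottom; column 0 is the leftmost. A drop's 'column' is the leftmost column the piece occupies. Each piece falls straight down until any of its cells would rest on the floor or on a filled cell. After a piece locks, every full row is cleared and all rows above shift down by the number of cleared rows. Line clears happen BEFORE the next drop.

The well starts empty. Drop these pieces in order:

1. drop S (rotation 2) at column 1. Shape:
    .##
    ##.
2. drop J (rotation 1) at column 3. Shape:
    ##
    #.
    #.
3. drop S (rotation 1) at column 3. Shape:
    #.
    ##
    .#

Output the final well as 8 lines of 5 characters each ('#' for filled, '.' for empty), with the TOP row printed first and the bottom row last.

Drop 1: S rot2 at col 1 lands with bottom-row=0; cleared 0 line(s) (total 0); column heights now [0 1 2 2 0], max=2
Drop 2: J rot1 at col 3 lands with bottom-row=2; cleared 0 line(s) (total 0); column heights now [0 1 2 5 5], max=5
Drop 3: S rot1 at col 3 lands with bottom-row=5; cleared 0 line(s) (total 0); column heights now [0 1 2 8 7], max=8

Answer: ...#.
...##
....#
...##
...#.
...#.
..##.
.##..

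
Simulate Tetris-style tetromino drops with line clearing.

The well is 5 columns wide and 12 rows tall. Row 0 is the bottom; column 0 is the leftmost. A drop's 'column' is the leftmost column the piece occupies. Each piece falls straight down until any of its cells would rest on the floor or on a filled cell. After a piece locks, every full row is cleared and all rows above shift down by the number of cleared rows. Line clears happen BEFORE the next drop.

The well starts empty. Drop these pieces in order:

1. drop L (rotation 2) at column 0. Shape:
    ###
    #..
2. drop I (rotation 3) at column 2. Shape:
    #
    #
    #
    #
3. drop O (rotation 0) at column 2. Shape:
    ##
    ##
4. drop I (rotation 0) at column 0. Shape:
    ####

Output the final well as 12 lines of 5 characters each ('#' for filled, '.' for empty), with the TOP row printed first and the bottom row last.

Drop 1: L rot2 at col 0 lands with bottom-row=0; cleared 0 line(s) (total 0); column heights now [2 2 2 0 0], max=2
Drop 2: I rot3 at col 2 lands with bottom-row=2; cleared 0 line(s) (total 0); column heights now [2 2 6 0 0], max=6
Drop 3: O rot0 at col 2 lands with bottom-row=6; cleared 0 line(s) (total 0); column heights now [2 2 8 8 0], max=8
Drop 4: I rot0 at col 0 lands with bottom-row=8; cleared 0 line(s) (total 0); column heights now [9 9 9 9 0], max=9

Answer: .....
.....
.....
####.
..##.
..##.
..#..
..#..
..#..
..#..
###..
#....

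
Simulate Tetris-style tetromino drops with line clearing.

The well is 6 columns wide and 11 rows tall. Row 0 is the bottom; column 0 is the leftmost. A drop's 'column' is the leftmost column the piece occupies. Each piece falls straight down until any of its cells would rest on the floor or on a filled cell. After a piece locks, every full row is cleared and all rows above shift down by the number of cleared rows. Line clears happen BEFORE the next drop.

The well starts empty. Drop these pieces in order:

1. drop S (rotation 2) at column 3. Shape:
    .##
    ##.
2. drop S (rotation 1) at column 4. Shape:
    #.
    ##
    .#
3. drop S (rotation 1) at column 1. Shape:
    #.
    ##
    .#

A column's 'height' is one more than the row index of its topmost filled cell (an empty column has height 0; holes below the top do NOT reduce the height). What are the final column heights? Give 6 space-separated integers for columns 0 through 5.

Answer: 0 3 2 1 5 4

Derivation:
Drop 1: S rot2 at col 3 lands with bottom-row=0; cleared 0 line(s) (total 0); column heights now [0 0 0 1 2 2], max=2
Drop 2: S rot1 at col 4 lands with bottom-row=2; cleared 0 line(s) (total 0); column heights now [0 0 0 1 5 4], max=5
Drop 3: S rot1 at col 1 lands with bottom-row=0; cleared 0 line(s) (total 0); column heights now [0 3 2 1 5 4], max=5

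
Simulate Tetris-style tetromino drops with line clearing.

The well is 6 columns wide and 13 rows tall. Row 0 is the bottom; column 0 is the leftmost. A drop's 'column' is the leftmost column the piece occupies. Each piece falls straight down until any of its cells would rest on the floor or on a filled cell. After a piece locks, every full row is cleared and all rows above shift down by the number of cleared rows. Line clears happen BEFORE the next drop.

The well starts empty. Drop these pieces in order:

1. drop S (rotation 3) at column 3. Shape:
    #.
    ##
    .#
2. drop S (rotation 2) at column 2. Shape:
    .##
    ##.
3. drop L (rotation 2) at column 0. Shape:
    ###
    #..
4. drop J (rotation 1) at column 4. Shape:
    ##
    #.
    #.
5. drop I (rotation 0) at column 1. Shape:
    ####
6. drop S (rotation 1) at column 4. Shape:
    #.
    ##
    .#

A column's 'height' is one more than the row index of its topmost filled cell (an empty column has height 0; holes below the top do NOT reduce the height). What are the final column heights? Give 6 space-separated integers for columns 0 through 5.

Drop 1: S rot3 at col 3 lands with bottom-row=0; cleared 0 line(s) (total 0); column heights now [0 0 0 3 2 0], max=3
Drop 2: S rot2 at col 2 lands with bottom-row=3; cleared 0 line(s) (total 0); column heights now [0 0 4 5 5 0], max=5
Drop 3: L rot2 at col 0 lands with bottom-row=3; cleared 0 line(s) (total 0); column heights now [5 5 5 5 5 0], max=5
Drop 4: J rot1 at col 4 lands with bottom-row=5; cleared 0 line(s) (total 0); column heights now [5 5 5 5 8 8], max=8
Drop 5: I rot0 at col 1 lands with bottom-row=8; cleared 0 line(s) (total 0); column heights now [5 9 9 9 9 8], max=9
Drop 6: S rot1 at col 4 lands with bottom-row=8; cleared 0 line(s) (total 0); column heights now [5 9 9 9 11 10], max=11

Answer: 5 9 9 9 11 10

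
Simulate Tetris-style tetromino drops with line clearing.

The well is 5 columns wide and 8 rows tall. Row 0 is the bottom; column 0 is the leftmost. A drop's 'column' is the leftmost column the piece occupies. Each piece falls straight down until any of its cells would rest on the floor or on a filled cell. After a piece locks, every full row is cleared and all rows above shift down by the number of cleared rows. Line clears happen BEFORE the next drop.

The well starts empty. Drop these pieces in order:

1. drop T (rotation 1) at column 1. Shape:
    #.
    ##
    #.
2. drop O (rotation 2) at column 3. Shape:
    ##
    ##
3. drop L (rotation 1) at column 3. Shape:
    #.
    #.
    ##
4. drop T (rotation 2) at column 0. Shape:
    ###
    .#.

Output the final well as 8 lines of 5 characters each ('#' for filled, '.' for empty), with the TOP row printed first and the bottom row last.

Answer: .....
.....
.....
####.
.#.#.
.#.##
.####
.#.##

Derivation:
Drop 1: T rot1 at col 1 lands with bottom-row=0; cleared 0 line(s) (total 0); column heights now [0 3 2 0 0], max=3
Drop 2: O rot2 at col 3 lands with bottom-row=0; cleared 0 line(s) (total 0); column heights now [0 3 2 2 2], max=3
Drop 3: L rot1 at col 3 lands with bottom-row=2; cleared 0 line(s) (total 0); column heights now [0 3 2 5 3], max=5
Drop 4: T rot2 at col 0 lands with bottom-row=3; cleared 0 line(s) (total 0); column heights now [5 5 5 5 3], max=5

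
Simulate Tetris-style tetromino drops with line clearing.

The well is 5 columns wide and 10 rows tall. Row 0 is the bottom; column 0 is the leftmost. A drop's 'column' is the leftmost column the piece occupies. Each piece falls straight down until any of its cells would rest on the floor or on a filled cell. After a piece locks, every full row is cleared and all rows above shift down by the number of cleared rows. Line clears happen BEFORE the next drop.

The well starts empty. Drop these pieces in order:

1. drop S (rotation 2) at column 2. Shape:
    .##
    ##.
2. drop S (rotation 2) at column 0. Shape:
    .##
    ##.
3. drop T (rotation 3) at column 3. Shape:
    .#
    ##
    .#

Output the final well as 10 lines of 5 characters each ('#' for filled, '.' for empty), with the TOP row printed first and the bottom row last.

Answer: .....
.....
.....
.....
.....
....#
...##
....#
.####
####.

Derivation:
Drop 1: S rot2 at col 2 lands with bottom-row=0; cleared 0 line(s) (total 0); column heights now [0 0 1 2 2], max=2
Drop 2: S rot2 at col 0 lands with bottom-row=0; cleared 0 line(s) (total 0); column heights now [1 2 2 2 2], max=2
Drop 3: T rot3 at col 3 lands with bottom-row=2; cleared 0 line(s) (total 0); column heights now [1 2 2 4 5], max=5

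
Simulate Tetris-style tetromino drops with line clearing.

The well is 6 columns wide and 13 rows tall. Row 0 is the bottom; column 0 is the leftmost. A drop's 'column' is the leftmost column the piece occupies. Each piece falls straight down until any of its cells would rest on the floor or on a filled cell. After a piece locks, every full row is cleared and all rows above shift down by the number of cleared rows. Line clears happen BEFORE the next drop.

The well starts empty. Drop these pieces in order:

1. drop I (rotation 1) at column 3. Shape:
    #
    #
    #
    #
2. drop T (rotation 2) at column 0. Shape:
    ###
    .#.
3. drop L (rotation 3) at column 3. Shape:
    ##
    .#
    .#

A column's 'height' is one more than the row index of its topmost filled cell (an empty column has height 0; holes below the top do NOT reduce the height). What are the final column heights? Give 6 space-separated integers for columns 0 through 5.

Answer: 2 2 2 5 5 0

Derivation:
Drop 1: I rot1 at col 3 lands with bottom-row=0; cleared 0 line(s) (total 0); column heights now [0 0 0 4 0 0], max=4
Drop 2: T rot2 at col 0 lands with bottom-row=0; cleared 0 line(s) (total 0); column heights now [2 2 2 4 0 0], max=4
Drop 3: L rot3 at col 3 lands with bottom-row=2; cleared 0 line(s) (total 0); column heights now [2 2 2 5 5 0], max=5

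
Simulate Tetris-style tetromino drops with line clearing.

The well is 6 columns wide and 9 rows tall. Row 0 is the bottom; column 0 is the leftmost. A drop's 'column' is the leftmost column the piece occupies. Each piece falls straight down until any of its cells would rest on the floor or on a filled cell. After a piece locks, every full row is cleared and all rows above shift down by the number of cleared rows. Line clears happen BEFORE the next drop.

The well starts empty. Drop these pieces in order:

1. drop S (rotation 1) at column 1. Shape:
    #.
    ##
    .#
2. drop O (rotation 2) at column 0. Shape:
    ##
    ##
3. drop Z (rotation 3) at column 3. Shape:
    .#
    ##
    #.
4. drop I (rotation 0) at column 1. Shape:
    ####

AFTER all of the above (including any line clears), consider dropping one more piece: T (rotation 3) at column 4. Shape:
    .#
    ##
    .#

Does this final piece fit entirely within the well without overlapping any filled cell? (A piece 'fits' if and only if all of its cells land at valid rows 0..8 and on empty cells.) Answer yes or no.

Drop 1: S rot1 at col 1 lands with bottom-row=0; cleared 0 line(s) (total 0); column heights now [0 3 2 0 0 0], max=3
Drop 2: O rot2 at col 0 lands with bottom-row=3; cleared 0 line(s) (total 0); column heights now [5 5 2 0 0 0], max=5
Drop 3: Z rot3 at col 3 lands with bottom-row=0; cleared 0 line(s) (total 0); column heights now [5 5 2 2 3 0], max=5
Drop 4: I rot0 at col 1 lands with bottom-row=5; cleared 0 line(s) (total 0); column heights now [5 6 6 6 6 0], max=6
Test piece T rot3 at col 4 (width 2): heights before test = [5 6 6 6 6 0]; fits = True

Answer: yes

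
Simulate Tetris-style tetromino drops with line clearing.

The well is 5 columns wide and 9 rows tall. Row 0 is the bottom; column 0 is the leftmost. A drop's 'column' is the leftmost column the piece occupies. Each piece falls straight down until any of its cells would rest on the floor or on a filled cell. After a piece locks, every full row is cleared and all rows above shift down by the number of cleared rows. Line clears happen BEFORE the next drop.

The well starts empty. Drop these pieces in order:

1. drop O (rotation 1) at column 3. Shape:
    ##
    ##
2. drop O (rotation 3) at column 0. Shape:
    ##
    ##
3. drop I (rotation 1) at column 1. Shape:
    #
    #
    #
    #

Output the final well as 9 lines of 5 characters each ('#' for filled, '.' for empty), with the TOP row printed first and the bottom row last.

Drop 1: O rot1 at col 3 lands with bottom-row=0; cleared 0 line(s) (total 0); column heights now [0 0 0 2 2], max=2
Drop 2: O rot3 at col 0 lands with bottom-row=0; cleared 0 line(s) (total 0); column heights now [2 2 0 2 2], max=2
Drop 3: I rot1 at col 1 lands with bottom-row=2; cleared 0 line(s) (total 0); column heights now [2 6 0 2 2], max=6

Answer: .....
.....
.....
.#...
.#...
.#...
.#...
##.##
##.##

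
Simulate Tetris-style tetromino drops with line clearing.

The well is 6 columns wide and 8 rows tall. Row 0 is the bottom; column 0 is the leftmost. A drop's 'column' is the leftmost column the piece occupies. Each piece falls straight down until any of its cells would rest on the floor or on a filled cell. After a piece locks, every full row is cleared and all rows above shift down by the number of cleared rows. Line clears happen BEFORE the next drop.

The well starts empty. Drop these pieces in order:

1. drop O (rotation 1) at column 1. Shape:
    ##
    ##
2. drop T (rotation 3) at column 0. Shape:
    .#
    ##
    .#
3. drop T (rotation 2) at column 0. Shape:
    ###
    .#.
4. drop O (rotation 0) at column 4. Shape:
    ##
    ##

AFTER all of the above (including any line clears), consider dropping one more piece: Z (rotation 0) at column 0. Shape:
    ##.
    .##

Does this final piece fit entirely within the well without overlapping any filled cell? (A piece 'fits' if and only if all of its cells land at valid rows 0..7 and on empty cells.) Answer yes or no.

Drop 1: O rot1 at col 1 lands with bottom-row=0; cleared 0 line(s) (total 0); column heights now [0 2 2 0 0 0], max=2
Drop 2: T rot3 at col 0 lands with bottom-row=2; cleared 0 line(s) (total 0); column heights now [4 5 2 0 0 0], max=5
Drop 3: T rot2 at col 0 lands with bottom-row=5; cleared 0 line(s) (total 0); column heights now [7 7 7 0 0 0], max=7
Drop 4: O rot0 at col 4 lands with bottom-row=0; cleared 0 line(s) (total 0); column heights now [7 7 7 0 2 2], max=7
Test piece Z rot0 at col 0 (width 3): heights before test = [7 7 7 0 2 2]; fits = False

Answer: no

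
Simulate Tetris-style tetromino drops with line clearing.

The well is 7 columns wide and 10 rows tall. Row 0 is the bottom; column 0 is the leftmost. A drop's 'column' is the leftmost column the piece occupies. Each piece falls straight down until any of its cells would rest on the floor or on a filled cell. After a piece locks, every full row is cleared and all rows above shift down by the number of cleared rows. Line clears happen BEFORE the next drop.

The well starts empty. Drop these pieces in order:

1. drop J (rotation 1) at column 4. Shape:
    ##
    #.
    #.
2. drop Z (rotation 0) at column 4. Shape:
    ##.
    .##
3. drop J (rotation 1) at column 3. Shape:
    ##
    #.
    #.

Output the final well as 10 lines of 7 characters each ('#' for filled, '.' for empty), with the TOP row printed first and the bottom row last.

Drop 1: J rot1 at col 4 lands with bottom-row=0; cleared 0 line(s) (total 0); column heights now [0 0 0 0 3 3 0], max=3
Drop 2: Z rot0 at col 4 lands with bottom-row=3; cleared 0 line(s) (total 0); column heights now [0 0 0 0 5 5 4], max=5
Drop 3: J rot1 at col 3 lands with bottom-row=3; cleared 0 line(s) (total 0); column heights now [0 0 0 6 6 5 4], max=6

Answer: .......
.......
.......
.......
...##..
...###.
...#.##
....##.
....#..
....#..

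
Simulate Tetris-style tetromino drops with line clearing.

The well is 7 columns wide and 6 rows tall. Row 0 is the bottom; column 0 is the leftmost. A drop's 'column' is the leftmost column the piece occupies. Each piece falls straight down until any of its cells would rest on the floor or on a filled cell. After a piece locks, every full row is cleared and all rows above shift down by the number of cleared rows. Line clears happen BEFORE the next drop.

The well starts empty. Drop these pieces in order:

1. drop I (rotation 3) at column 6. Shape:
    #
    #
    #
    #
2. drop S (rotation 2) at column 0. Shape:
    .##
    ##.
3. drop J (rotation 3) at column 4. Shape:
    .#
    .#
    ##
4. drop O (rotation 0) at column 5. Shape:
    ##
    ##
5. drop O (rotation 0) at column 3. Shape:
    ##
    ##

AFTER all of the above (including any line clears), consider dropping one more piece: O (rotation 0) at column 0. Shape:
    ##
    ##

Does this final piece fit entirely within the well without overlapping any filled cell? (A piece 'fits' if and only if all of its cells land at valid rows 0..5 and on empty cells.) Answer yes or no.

Drop 1: I rot3 at col 6 lands with bottom-row=0; cleared 0 line(s) (total 0); column heights now [0 0 0 0 0 0 4], max=4
Drop 2: S rot2 at col 0 lands with bottom-row=0; cleared 0 line(s) (total 0); column heights now [1 2 2 0 0 0 4], max=4
Drop 3: J rot3 at col 4 lands with bottom-row=0; cleared 0 line(s) (total 0); column heights now [1 2 2 0 1 3 4], max=4
Drop 4: O rot0 at col 5 lands with bottom-row=4; cleared 0 line(s) (total 0); column heights now [1 2 2 0 1 6 6], max=6
Drop 5: O rot0 at col 3 lands with bottom-row=1; cleared 0 line(s) (total 0); column heights now [1 2 2 3 3 6 6], max=6
Test piece O rot0 at col 0 (width 2): heights before test = [1 2 2 3 3 6 6]; fits = True

Answer: yes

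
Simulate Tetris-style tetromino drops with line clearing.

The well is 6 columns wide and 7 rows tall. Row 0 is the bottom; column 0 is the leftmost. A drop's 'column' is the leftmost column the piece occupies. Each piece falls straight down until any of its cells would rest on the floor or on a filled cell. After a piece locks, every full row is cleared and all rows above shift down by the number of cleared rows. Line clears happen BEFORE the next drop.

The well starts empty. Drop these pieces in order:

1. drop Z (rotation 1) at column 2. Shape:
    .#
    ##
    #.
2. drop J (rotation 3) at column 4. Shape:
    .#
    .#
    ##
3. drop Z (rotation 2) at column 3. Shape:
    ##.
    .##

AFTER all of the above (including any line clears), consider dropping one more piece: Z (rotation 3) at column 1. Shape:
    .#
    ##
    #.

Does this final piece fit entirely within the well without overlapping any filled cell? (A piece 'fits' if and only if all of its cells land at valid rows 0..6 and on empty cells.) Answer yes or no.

Answer: yes

Derivation:
Drop 1: Z rot1 at col 2 lands with bottom-row=0; cleared 0 line(s) (total 0); column heights now [0 0 2 3 0 0], max=3
Drop 2: J rot3 at col 4 lands with bottom-row=0; cleared 0 line(s) (total 0); column heights now [0 0 2 3 1 3], max=3
Drop 3: Z rot2 at col 3 lands with bottom-row=3; cleared 0 line(s) (total 0); column heights now [0 0 2 5 5 4], max=5
Test piece Z rot3 at col 1 (width 2): heights before test = [0 0 2 5 5 4]; fits = True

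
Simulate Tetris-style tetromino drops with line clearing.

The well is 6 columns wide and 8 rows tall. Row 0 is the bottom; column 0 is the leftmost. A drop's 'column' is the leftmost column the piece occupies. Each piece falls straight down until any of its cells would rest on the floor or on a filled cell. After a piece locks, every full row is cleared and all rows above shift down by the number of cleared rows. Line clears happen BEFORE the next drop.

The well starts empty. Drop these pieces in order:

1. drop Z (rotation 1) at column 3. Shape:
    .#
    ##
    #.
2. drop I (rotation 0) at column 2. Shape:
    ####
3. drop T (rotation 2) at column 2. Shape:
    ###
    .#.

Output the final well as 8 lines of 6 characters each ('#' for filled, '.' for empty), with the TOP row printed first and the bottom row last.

Answer: ......
......
..###.
...#..
..####
....#.
...##.
...#..

Derivation:
Drop 1: Z rot1 at col 3 lands with bottom-row=0; cleared 0 line(s) (total 0); column heights now [0 0 0 2 3 0], max=3
Drop 2: I rot0 at col 2 lands with bottom-row=3; cleared 0 line(s) (total 0); column heights now [0 0 4 4 4 4], max=4
Drop 3: T rot2 at col 2 lands with bottom-row=4; cleared 0 line(s) (total 0); column heights now [0 0 6 6 6 4], max=6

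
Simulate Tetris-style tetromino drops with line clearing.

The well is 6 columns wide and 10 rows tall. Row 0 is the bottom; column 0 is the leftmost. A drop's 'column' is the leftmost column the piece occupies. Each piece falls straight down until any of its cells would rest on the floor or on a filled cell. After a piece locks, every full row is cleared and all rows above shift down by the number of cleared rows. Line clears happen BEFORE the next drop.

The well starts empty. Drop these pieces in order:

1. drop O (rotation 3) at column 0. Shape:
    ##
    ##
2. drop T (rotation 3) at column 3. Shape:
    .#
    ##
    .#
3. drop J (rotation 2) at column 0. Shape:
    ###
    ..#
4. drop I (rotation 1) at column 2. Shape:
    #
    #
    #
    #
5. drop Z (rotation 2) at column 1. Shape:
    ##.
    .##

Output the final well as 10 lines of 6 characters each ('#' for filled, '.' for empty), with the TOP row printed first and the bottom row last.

Answer: ......
.##...
..##..
..#...
..#...
..#...
..#...
###.#.
#####.
##..#.

Derivation:
Drop 1: O rot3 at col 0 lands with bottom-row=0; cleared 0 line(s) (total 0); column heights now [2 2 0 0 0 0], max=2
Drop 2: T rot3 at col 3 lands with bottom-row=0; cleared 0 line(s) (total 0); column heights now [2 2 0 2 3 0], max=3
Drop 3: J rot2 at col 0 lands with bottom-row=1; cleared 0 line(s) (total 0); column heights now [3 3 3 2 3 0], max=3
Drop 4: I rot1 at col 2 lands with bottom-row=3; cleared 0 line(s) (total 0); column heights now [3 3 7 2 3 0], max=7
Drop 5: Z rot2 at col 1 lands with bottom-row=7; cleared 0 line(s) (total 0); column heights now [3 9 9 8 3 0], max=9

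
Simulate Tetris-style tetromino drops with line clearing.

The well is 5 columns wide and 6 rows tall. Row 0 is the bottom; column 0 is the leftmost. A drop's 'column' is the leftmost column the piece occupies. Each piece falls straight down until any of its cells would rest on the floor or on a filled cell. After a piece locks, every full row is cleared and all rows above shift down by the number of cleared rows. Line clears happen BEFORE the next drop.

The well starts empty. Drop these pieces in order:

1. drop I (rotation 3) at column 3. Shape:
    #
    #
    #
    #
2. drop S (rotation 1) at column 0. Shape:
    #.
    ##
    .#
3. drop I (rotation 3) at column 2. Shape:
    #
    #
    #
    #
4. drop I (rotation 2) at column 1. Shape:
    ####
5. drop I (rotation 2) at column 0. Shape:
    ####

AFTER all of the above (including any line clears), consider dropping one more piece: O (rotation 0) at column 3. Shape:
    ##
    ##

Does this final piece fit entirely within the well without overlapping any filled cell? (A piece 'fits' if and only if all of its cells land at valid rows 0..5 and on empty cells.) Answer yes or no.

Answer: no

Derivation:
Drop 1: I rot3 at col 3 lands with bottom-row=0; cleared 0 line(s) (total 0); column heights now [0 0 0 4 0], max=4
Drop 2: S rot1 at col 0 lands with bottom-row=0; cleared 0 line(s) (total 0); column heights now [3 2 0 4 0], max=4
Drop 3: I rot3 at col 2 lands with bottom-row=0; cleared 0 line(s) (total 0); column heights now [3 2 4 4 0], max=4
Drop 4: I rot2 at col 1 lands with bottom-row=4; cleared 0 line(s) (total 0); column heights now [3 5 5 5 5], max=5
Drop 5: I rot2 at col 0 lands with bottom-row=5; cleared 0 line(s) (total 0); column heights now [6 6 6 6 5], max=6
Test piece O rot0 at col 3 (width 2): heights before test = [6 6 6 6 5]; fits = False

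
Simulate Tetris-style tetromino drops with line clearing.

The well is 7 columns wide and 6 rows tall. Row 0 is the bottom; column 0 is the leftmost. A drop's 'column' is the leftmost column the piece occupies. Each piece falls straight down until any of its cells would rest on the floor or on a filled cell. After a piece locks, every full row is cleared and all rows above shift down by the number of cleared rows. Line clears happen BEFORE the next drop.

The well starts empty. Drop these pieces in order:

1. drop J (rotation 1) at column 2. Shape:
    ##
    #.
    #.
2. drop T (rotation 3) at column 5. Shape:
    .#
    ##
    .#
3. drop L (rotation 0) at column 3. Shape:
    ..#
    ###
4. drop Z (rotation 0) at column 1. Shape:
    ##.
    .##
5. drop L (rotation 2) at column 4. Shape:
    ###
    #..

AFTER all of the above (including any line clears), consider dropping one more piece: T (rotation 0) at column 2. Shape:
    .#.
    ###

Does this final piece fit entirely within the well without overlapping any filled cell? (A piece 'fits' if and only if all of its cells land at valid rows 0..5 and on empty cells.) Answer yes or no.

Drop 1: J rot1 at col 2 lands with bottom-row=0; cleared 0 line(s) (total 0); column heights now [0 0 3 3 0 0 0], max=3
Drop 2: T rot3 at col 5 lands with bottom-row=0; cleared 0 line(s) (total 0); column heights now [0 0 3 3 0 2 3], max=3
Drop 3: L rot0 at col 3 lands with bottom-row=3; cleared 0 line(s) (total 0); column heights now [0 0 3 4 4 5 3], max=5
Drop 4: Z rot0 at col 1 lands with bottom-row=4; cleared 0 line(s) (total 0); column heights now [0 6 6 5 4 5 3], max=6
Drop 5: L rot2 at col 4 lands with bottom-row=4; cleared 0 line(s) (total 0); column heights now [0 6 6 5 6 6 6], max=6
Test piece T rot0 at col 2 (width 3): heights before test = [0 6 6 5 6 6 6]; fits = False

Answer: no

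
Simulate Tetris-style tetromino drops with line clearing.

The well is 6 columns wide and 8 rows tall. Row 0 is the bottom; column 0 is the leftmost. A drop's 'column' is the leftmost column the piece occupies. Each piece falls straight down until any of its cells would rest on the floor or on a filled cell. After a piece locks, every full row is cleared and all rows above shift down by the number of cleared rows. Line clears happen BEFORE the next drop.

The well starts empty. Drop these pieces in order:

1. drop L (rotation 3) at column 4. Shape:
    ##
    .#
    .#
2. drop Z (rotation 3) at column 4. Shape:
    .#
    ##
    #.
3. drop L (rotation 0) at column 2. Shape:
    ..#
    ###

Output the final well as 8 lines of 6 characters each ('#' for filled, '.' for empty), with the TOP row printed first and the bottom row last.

Answer: ......
....#.
..####
....##
....#.
....##
.....#
.....#

Derivation:
Drop 1: L rot3 at col 4 lands with bottom-row=0; cleared 0 line(s) (total 0); column heights now [0 0 0 0 3 3], max=3
Drop 2: Z rot3 at col 4 lands with bottom-row=3; cleared 0 line(s) (total 0); column heights now [0 0 0 0 5 6], max=6
Drop 3: L rot0 at col 2 lands with bottom-row=5; cleared 0 line(s) (total 0); column heights now [0 0 6 6 7 6], max=7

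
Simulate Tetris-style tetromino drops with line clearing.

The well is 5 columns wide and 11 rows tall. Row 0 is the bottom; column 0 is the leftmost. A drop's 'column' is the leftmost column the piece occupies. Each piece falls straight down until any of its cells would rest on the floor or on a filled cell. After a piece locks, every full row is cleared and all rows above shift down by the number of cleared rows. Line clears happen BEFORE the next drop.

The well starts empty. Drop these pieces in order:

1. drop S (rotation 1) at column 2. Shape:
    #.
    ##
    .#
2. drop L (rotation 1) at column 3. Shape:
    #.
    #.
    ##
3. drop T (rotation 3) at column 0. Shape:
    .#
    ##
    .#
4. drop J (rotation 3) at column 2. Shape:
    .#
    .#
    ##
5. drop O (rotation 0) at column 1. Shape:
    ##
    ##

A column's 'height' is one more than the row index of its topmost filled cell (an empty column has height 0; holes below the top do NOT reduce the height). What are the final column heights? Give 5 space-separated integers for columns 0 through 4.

Answer: 2 8 8 8 3

Derivation:
Drop 1: S rot1 at col 2 lands with bottom-row=0; cleared 0 line(s) (total 0); column heights now [0 0 3 2 0], max=3
Drop 2: L rot1 at col 3 lands with bottom-row=2; cleared 0 line(s) (total 0); column heights now [0 0 3 5 3], max=5
Drop 3: T rot3 at col 0 lands with bottom-row=0; cleared 0 line(s) (total 0); column heights now [2 3 3 5 3], max=5
Drop 4: J rot3 at col 2 lands with bottom-row=5; cleared 0 line(s) (total 0); column heights now [2 3 6 8 3], max=8
Drop 5: O rot0 at col 1 lands with bottom-row=6; cleared 0 line(s) (total 0); column heights now [2 8 8 8 3], max=8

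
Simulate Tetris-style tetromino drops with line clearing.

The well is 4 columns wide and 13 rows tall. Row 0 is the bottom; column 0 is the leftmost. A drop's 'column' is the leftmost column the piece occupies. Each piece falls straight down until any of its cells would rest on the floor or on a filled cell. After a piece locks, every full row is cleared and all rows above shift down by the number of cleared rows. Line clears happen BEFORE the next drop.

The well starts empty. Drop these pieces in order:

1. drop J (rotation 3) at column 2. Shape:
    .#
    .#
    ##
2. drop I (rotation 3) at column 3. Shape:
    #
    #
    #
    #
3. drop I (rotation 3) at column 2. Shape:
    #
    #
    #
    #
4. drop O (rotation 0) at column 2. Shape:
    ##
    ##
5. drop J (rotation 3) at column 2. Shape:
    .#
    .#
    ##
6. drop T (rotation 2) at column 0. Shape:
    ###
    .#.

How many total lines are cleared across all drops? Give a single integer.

Drop 1: J rot3 at col 2 lands with bottom-row=0; cleared 0 line(s) (total 0); column heights now [0 0 1 3], max=3
Drop 2: I rot3 at col 3 lands with bottom-row=3; cleared 0 line(s) (total 0); column heights now [0 0 1 7], max=7
Drop 3: I rot3 at col 2 lands with bottom-row=1; cleared 0 line(s) (total 0); column heights now [0 0 5 7], max=7
Drop 4: O rot0 at col 2 lands with bottom-row=7; cleared 0 line(s) (total 0); column heights now [0 0 9 9], max=9
Drop 5: J rot3 at col 2 lands with bottom-row=9; cleared 0 line(s) (total 0); column heights now [0 0 10 12], max=12
Drop 6: T rot2 at col 0 lands with bottom-row=9; cleared 1 line(s) (total 1); column heights now [0 10 10 11], max=11

Answer: 1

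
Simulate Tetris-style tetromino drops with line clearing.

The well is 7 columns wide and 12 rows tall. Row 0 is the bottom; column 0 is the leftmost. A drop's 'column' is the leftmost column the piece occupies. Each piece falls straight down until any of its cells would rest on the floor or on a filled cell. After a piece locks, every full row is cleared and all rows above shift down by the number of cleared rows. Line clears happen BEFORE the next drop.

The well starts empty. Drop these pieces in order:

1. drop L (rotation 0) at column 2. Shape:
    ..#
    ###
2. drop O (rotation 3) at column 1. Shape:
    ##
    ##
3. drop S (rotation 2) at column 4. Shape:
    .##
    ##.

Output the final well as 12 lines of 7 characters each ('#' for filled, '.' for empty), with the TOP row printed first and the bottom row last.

Answer: .......
.......
.......
.......
.......
.......
.......
.......
.....##
.##.##.
.##.#..
..###..

Derivation:
Drop 1: L rot0 at col 2 lands with bottom-row=0; cleared 0 line(s) (total 0); column heights now [0 0 1 1 2 0 0], max=2
Drop 2: O rot3 at col 1 lands with bottom-row=1; cleared 0 line(s) (total 0); column heights now [0 3 3 1 2 0 0], max=3
Drop 3: S rot2 at col 4 lands with bottom-row=2; cleared 0 line(s) (total 0); column heights now [0 3 3 1 3 4 4], max=4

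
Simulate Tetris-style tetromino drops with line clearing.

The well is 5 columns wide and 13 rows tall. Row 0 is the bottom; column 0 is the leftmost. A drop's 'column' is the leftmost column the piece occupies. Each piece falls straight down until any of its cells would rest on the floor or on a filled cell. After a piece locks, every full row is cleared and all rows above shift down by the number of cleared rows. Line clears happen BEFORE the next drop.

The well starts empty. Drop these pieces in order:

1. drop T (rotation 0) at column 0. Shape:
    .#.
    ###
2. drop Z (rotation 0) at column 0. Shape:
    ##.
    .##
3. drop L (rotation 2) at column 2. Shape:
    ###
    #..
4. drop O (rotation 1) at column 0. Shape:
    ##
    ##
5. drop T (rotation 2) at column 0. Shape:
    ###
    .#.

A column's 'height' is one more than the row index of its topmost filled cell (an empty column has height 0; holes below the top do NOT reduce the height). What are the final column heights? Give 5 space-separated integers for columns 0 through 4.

Drop 1: T rot0 at col 0 lands with bottom-row=0; cleared 0 line(s) (total 0); column heights now [1 2 1 0 0], max=2
Drop 2: Z rot0 at col 0 lands with bottom-row=2; cleared 0 line(s) (total 0); column heights now [4 4 3 0 0], max=4
Drop 3: L rot2 at col 2 lands with bottom-row=3; cleared 0 line(s) (total 0); column heights now [4 4 5 5 5], max=5
Drop 4: O rot1 at col 0 lands with bottom-row=4; cleared 1 line(s) (total 1); column heights now [5 5 4 0 0], max=5
Drop 5: T rot2 at col 0 lands with bottom-row=5; cleared 0 line(s) (total 1); column heights now [7 7 7 0 0], max=7

Answer: 7 7 7 0 0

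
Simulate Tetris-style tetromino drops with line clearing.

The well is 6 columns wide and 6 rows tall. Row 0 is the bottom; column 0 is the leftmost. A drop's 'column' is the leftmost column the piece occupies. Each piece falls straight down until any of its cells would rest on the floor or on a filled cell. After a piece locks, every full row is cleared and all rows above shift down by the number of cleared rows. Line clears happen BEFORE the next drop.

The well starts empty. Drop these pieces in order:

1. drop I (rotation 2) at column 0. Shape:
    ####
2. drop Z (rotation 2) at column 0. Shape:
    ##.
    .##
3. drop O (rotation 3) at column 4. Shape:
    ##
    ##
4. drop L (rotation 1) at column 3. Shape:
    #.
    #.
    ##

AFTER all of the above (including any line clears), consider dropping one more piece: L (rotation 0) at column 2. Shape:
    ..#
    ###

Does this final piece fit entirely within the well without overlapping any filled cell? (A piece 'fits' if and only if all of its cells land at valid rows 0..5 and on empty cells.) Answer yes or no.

Drop 1: I rot2 at col 0 lands with bottom-row=0; cleared 0 line(s) (total 0); column heights now [1 1 1 1 0 0], max=1
Drop 2: Z rot2 at col 0 lands with bottom-row=1; cleared 0 line(s) (total 0); column heights now [3 3 2 1 0 0], max=3
Drop 3: O rot3 at col 4 lands with bottom-row=0; cleared 1 line(s) (total 1); column heights now [2 2 1 0 1 1], max=2
Drop 4: L rot1 at col 3 lands with bottom-row=1; cleared 0 line(s) (total 1); column heights now [2 2 1 4 2 1], max=4
Test piece L rot0 at col 2 (width 3): heights before test = [2 2 1 4 2 1]; fits = True

Answer: yes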